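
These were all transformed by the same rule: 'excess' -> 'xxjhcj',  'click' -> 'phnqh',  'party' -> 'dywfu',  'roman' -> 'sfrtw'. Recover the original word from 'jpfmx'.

The output letters match the input read backwards, each shifted +5: excess reversed is ssecxe. Two steps: reverse the string, then apply a Caesar shift of +5.
Reversing it on jpfmx: shift back: j−5=e, p−5=k, f−5=a, m−5=h, x−5=s → ekahs; then reverse → shake.

shake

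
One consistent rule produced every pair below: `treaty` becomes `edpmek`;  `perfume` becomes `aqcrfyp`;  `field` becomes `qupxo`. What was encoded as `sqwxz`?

hello

The shifts repeat in a cycle of length 2: positions 0,1,… shift by +11, +12, then the pattern repeats.
Reversing it on sqwxz: s−11=h, q−12=e, w−11=l, x−12=l, z−11=o.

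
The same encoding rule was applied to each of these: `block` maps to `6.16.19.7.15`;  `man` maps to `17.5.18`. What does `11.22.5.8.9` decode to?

grade

Each letter is replaced by its alphabet position (a=1..z=26) + 4.
Reversing it on 11.22.5.8.9: 11→(11−4)÷1=7=g, 22→(22−4)÷1=18=r, 5→(5−4)÷1=1=a, 8→(8−4)÷1=4=d, 9→(9−4)÷1=5=e.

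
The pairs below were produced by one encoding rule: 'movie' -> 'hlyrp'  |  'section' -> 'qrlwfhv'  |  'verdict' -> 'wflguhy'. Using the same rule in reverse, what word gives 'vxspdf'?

Two steps: reverse the string, then apply a Caesar shift of +3.
Reversing it on vxspdf: shift back: v−3=s, x−3=u, s−3=p, p−3=m, d−3=a, f−3=c → supmac; then reverse → campus.

campus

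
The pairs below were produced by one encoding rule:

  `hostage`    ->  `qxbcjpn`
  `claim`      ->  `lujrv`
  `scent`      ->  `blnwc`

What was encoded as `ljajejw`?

caravan

Compare letters: h→q is +9, o→x is +9, s→b is +9 — a constant shift. Every letter moves 9 places later in the alphabet, wrapping around z→a.
Decoding ljajejw: l−9=c, j−9=a, a−9=r, j−9=a, e−9=v, j−9=a, w−9=n.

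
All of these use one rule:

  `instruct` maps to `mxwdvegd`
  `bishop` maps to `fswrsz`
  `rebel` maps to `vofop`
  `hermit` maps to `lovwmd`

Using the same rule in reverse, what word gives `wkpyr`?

Shifts by position in instruct: pos 0: i→m (+4), pos 1: n→x (+10), pos 2: s→w (+4), pos 3: t→d (+10) — repeating every 2. The shifts repeat in a cycle of length 2: positions 0,1,… shift by +4, +10, then the pattern repeats.
Decoding wkpyr: w−4=s, k−10=a, p−4=l, y−10=o, r−4=n.

salon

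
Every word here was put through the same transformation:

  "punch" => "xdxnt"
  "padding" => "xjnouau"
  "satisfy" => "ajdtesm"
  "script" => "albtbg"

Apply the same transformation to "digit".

Letter i (0-indexed) is shifted by i+8, so successive shifts are 8, 9, 10, ….
Applying it to digit: d+8=l, i+9=r, g+10=q, i+11=t, t+12=f.

lrqtf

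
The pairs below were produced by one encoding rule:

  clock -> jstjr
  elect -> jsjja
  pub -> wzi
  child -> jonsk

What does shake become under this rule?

zofrj

Vowels shift forward by 5 and consonants shift forward by 7.
On shake: s(cons)+7=z, h(cons)+7=o, a(vowel)+5=f, k(cons)+7=r, e(vowel)+5=j.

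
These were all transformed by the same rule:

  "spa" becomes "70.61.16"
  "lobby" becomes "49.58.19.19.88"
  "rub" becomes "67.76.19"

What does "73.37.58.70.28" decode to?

The formula is n = 3×(alphabet index, a=1) + 13.
Reversing it on 73.37.58.70.28: 73→(73−13)÷3=20=t, 37→(37−13)÷3=8=h, 58→(58−13)÷3=15=o, 70→(70−13)÷3=19=s, 28→(28−13)÷3=5=e.

those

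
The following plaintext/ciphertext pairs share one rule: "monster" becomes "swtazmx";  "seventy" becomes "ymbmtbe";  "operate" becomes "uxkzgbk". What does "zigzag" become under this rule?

fqmhgo

Shifts by position in monster: pos 0: m→s (+6), pos 1: o→w (+8), pos 2: n→t (+6), pos 3: s→a (+8) — repeating every 2. A repeating key of period 2 is used — shifts +6, +8 over and over.
Applying it to zigzag: z+6=f, i+8=q, g+6=m, z+8=h, a+6=g, g+8=o.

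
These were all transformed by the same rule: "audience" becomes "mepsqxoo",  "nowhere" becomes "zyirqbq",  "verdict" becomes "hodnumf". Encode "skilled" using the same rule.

euuvxop

A repeating key of period 2 is used — shifts +12, +10 over and over.
On skilled: s+12=e, k+10=u, i+12=u, l+10=v, l+12=x, e+10=o, d+12=p.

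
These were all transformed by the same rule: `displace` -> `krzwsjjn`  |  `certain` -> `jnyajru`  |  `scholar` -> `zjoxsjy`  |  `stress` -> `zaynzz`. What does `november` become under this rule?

The shift depends on letter class: consonant d→k is +7, but vowel i→r is +9. The rule splits by letter class: vowels +9, consonants +7.
For november: n(cons)+7=u, o(vowel)+9=x, v(cons)+7=c, e(vowel)+9=n, m(cons)+7=t, b(cons)+7=i, e(vowel)+9=n, r(cons)+7=y.

uxcntiny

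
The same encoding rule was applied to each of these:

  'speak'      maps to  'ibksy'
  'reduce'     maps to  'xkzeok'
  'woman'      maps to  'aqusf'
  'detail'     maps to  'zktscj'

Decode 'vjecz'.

fluid

s(18)→i(8) and p(15)→b(1) fit y≡11x+18 (mod 26); the inverse of 11 mod 26 is 19. This is an affine cipher: with a=0,…,z=25, each position x becomes (11x+18) mod 26.
Undoing it on vjecz: v(21)→19·(21−18)≡5=f; j(9)→19·(9−18)≡11=l; e(4)→19·(4−18)≡20=u; c(2)→19·(2−18)≡8=i; z(25)→19·(25−18)≡3=d (all mod 26).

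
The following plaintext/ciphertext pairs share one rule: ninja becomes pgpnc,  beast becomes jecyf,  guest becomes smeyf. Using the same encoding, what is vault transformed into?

tcmbf

n(13)→p(15) and i(8)→g(6) fit y≡7x+2 (mod 26); the inverse of 7 mod 26 is 15. Treating letters as 0–25, the rule is x ↦ 7x + 2 (mod 26).
Applying it to vault: v(21)→7·21+2≡19=t; a(0)→7·0+2≡2=c; u(20)→7·20+2≡12=m; l(11)→7·11+2≡1=b; t(19)→7·19+2≡5=f (all mod 26).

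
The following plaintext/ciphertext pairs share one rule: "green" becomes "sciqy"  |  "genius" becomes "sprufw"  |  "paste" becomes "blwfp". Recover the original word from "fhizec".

Shifts by position in green: pos 0: g→s (+12), pos 1: r→c (+11), pos 2: e→i (+4), pos 3: e→q (+12), pos 4: n→y (+11) — repeating every 3. A repeating key of period 3 is used — shifts +12, +11, +4 over and over.
Undoing it on fhizec: f−12=t, h−11=w, i−4=e, z−12=n, e−11=t, c−4=y.

twenty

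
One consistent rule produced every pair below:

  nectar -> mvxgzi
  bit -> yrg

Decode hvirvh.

Each pair mirrors across the alphabet (n↔m, e↔v, c↔x): positions sum to 25. Each letter is replaced by its mirror in the alphabet: a↔z, b↔y, c↔x, and so on (the Atbash cipher).
Decoding hvirvh: h↔s, v↔e, i↔r, r↔i, v↔e, h↔s.

series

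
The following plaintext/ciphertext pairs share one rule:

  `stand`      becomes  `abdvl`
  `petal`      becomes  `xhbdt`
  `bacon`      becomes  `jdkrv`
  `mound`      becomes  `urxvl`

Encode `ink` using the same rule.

lvs

Vowels shift forward by 3 and consonants shift forward by 8.
For ink: i(vowel)+3=l, n(cons)+8=v, k(cons)+8=s.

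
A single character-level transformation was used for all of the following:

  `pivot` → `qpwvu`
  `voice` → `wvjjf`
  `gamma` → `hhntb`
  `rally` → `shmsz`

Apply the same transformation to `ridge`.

A repeating key of period 2 is used — shifts +1, +7 over and over.
Applying it to ridge: r+1=s, i+7=p, d+1=e, g+7=n, e+1=f.

spenf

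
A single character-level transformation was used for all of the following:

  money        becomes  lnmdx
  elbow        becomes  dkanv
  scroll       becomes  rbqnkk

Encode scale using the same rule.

rbzkd

Compare letters: m→l is +25, o→n is +25, n→m is +25 — a constant shift. Each letter is shifted forward by 25 in the alphabet (a Caesar shift of +25).
On scale: s+25=r, c+25=b, a+25=z, l+25=k, e+25=d.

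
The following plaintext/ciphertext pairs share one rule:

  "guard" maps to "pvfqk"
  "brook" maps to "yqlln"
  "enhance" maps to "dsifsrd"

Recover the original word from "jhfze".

swamp

This is an affine cipher: with a=0,…,z=25, each position x becomes (19x+5) mod 26.
Reversing it on jhfze: j(9)→11·(9−5)≡18=s; h(7)→11·(7−5)≡22=w; f(5)→11·(5−5)≡0=a; z(25)→11·(25−5)≡12=m; e(4)→11·(4−5)≡15=p (all mod 26).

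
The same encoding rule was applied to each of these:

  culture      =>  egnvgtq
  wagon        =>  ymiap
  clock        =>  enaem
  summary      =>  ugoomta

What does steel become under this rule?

The shift depends on letter class: consonant c→e is +2, but vowel u→g is +12. The rule splits by letter class: vowels +12, consonants +2.
Applying it to steel: s(cons)+2=u, t(cons)+2=v, e(vowel)+12=q, e(vowel)+12=q, l(cons)+2=n.

uvqqn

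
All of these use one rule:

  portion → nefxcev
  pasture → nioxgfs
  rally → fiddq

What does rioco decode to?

basis

This is an affine cipher: with a=0,…,z=25, each position x becomes (9x+8) mod 26.
Decoding rioco: r(17)→3·(17−8)≡1=b; i(8)→3·(8−8)≡0=a; o(14)→3·(14−8)≡18=s; c(2)→3·(2−8)≡8=i; o(14)→3·(14−8)≡18=s (all mod 26).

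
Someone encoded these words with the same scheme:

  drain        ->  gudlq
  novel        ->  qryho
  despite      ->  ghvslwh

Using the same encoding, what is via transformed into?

Compare letters: d→g is +3, r→u is +3, a→d is +3 — a constant shift. It's a constant shift of +3 (ROT3).
Applying it to via: v+3=y, i+3=l, a+3=d.

yld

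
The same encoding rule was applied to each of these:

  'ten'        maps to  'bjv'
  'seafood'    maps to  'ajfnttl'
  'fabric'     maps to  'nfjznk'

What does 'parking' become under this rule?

xfzsnvo

The shift depends on letter class: consonant t→b is +8, but vowel e→j is +5. Two shifts are in play — +5 for a/e/i/o/u, +8 for every other letter.
On parking: p(cons)+8=x, a(vowel)+5=f, r(cons)+8=z, k(cons)+8=s, i(vowel)+5=n, n(cons)+8=v, g(cons)+8=o.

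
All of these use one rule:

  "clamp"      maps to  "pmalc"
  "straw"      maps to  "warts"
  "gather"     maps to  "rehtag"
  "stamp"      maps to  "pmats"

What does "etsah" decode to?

haste

The output letters match the input read backwards: clamp reversed is pmalc. The word is simply reversed.
Decoding etsah: then reverse → haste.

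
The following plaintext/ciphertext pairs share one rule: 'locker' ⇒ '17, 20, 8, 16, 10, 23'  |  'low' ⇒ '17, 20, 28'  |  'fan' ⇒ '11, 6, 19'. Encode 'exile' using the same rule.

l is letter #12 and maps to 17: an offset of 5. Letters become their 1-based position plus 5 (so a→6, b→7, …).
Applying it to exile: e=5→10, x=24→29, i=9→14, l=12→17, e=5→10.

10, 29, 14, 17, 10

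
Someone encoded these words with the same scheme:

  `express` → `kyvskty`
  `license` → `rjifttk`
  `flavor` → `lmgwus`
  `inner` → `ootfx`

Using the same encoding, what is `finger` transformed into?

Shifts by position in express: pos 0: e→k (+6), pos 1: x→y (+1), pos 2: p→v (+6), pos 3: r→s (+1) — repeating every 2. The shifts repeat in a cycle of length 2: positions 0,1,… shift by +6, +1, then the pattern repeats.
On finger: f+6=l, i+1=j, n+6=t, g+1=h, e+6=k, r+1=s.

ljthks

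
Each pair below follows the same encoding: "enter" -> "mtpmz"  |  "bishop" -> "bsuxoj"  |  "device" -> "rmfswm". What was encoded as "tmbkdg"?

nebula

e(4)→m(12) and n(13)→t(19) fit y≡21x+6 (mod 26); the inverse of 21 mod 26 is 5. Each letter's alphabet position (a=0..z=25) is mapped through 21·x+6 mod 26 — an affine cipher.
Reversing it on tmbkdg: t(19)→5·(19−6)≡13=n; m(12)→5·(12−6)≡4=e; b(1)→5·(1−6)≡1=b; k(10)→5·(10−6)≡20=u; d(3)→5·(3−6)≡11=l; g(6)→5·(6−6)≡0=a (all mod 26).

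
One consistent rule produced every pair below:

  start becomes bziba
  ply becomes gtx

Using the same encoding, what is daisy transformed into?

gaqil

The output letters match the input read backwards, each shifted +8: start reversed is trats. The word is reversed, then every letter is shifted forward by 8.
Applying it to daisy: reverse → ysiad; then shift: y+8=g, s+8=a, i+8=q, a+8=i, d+8=l.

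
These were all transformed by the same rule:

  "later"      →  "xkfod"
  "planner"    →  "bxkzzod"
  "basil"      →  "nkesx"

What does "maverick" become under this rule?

The shift depends on letter class: consonant l→x is +12, but vowel a→k is +10. The rule splits by letter class: vowels +10, consonants +12.
On maverick: m(cons)+12=y, a(vowel)+10=k, v(cons)+12=h, e(vowel)+10=o, r(cons)+12=d, i(vowel)+10=s, c(cons)+12=o, k(cons)+12=w.

ykhodsow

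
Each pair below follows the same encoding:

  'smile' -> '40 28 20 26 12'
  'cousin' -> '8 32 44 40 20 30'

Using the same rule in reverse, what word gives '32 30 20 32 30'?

s(#19)→40 and m(#13)→28: differences scale by 2, so n = 2·pos + 2. With a=1..z=26, the number is 2·pos + 2.
Undoing it on 32 30 20 32 30: 32→(32−2)÷2=15=o, 30→(30−2)÷2=14=n, 20→(20−2)÷2=9=i, 32→(32−2)÷2=15=o, 30→(30−2)÷2=14=n.

onion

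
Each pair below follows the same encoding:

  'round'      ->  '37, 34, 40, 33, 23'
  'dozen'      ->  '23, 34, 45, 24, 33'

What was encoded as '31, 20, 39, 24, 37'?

The number is (letter's place in the alphabet, a=1) + 19.
Undoing it on 31, 20, 39, 24, 37: 31→(31−19)÷1=12=l, 20→(20−19)÷1=1=a, 39→(39−19)÷1=20=t, 24→(24−19)÷1=5=e, 37→(37−19)÷1=18=r.

later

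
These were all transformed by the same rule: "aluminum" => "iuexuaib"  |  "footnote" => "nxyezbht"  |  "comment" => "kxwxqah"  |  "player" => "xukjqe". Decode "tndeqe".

letter

In aluminum: a→i is +8, l→u is +9, u→e is +10, m→x is +11 — the shift increases by 1 each position. Each letter shifts forward by (position + 8), i.e. 8, 9, 10, … — the shift grows by one for each successive letter.
Decoding tndeqe: t−8=l, n−9=e, d−10=t, e−11=t, q−12=e, e−13=r.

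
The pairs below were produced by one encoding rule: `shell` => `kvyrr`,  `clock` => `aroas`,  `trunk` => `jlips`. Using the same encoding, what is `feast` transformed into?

s(18)→k(10) and h(7)→v(21) fit y≡25x+2 (mod 26); the inverse of 25 mod 26 is 25. Each letter's alphabet position (a=0..z=25) is mapped through 25·x+2 mod 26 — an affine cipher.
On feast: f(5)→25·5+2≡23=x; e(4)→25·4+2≡24=y; a(0)→25·0+2≡2=c; s(18)→25·18+2≡10=k; t(19)→25·19+2≡9=j (all mod 26).

xyckj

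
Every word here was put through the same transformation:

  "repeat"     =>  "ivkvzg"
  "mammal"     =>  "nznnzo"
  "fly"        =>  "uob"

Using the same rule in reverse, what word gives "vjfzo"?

equal

Letters are reflected about the middle of the alphabet (position → 25−position): Atbash.
Undoing it on vjfzo: v↔e, j↔q, f↔u, z↔a, o↔l.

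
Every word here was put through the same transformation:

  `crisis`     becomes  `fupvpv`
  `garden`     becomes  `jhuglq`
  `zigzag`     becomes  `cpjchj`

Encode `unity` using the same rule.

The rule splits by letter class: vowels +7, consonants +3.
On unity: u(vowel)+7=b, n(cons)+3=q, i(vowel)+7=p, t(cons)+3=w, y(cons)+3=b.

bqpwb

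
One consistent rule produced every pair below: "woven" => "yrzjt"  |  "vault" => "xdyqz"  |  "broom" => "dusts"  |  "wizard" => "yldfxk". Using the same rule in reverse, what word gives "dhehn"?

In woven: w→y is +2, o→r is +3, v→z is +4, e→j is +5 — the shift increases by 1 each position. Each letter shifts forward by (position + 2), i.e. 2, 3, 4, … — the shift grows by one for each successive letter.
Decoding dhehn: d−2=b, h−3=e, e−4=a, h−5=c, n−6=h.

beach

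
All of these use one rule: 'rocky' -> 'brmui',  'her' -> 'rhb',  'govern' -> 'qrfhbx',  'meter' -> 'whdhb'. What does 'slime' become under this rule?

The shift depends on letter class: consonant r→b is +10, but vowel o→r is +3. Two shifts are in play — +3 for a/e/i/o/u, +10 for every other letter.
On slime: s(cons)+10=c, l(cons)+10=v, i(vowel)+3=l, m(cons)+10=w, e(vowel)+3=h.

cvlwh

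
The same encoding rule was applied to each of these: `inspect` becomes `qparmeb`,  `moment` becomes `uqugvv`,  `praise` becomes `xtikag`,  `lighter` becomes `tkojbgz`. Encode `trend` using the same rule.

btmpl

Shifts by position in inspect: pos 0: i→q (+8), pos 1: n→p (+2), pos 2: s→a (+8), pos 3: p→r (+2) — repeating every 2. The shifts repeat in a cycle of length 2: positions 0,1,… shift by +8, +2, then the pattern repeats.
For trend: t+8=b, r+2=t, e+8=m, n+2=p, d+8=l.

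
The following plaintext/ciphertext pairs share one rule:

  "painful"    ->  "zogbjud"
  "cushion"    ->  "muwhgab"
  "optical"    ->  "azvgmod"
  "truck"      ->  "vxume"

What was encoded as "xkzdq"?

p(15)→z(25) and a(0)→o(14) fit y≡25x+14 (mod 26); the inverse of 25 mod 26 is 25. This is an affine cipher: with a=0,…,z=25, each position x becomes (25x+14) mod 26.
Reversing it on xkzdq: x(23)→25·(23−14)≡17=r; k(10)→25·(10−14)≡4=e; z(25)→25·(25−14)≡15=p; d(3)→25·(3−14)≡11=l; q(16)→25·(16−14)≡24=y (all mod 26).

reply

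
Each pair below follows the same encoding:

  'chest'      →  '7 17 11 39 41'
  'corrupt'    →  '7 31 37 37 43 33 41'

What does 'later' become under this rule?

c(#3)→7 and h(#8)→17: differences scale by 2, so n = 2·pos + 1. Each letter becomes 2×(its alphabet position, a=1..z=26) + 1.
On later: l=12→25, a=1→3, t=20→41, e=5→11, r=18→37.

25 3 41 11 37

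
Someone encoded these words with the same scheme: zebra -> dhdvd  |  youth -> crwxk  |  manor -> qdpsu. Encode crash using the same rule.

gucwk

A repeating key of period 3 is used — shifts +4, +3, +2 over and over.
On crash: c+4=g, r+3=u, a+2=c, s+4=w, h+3=k.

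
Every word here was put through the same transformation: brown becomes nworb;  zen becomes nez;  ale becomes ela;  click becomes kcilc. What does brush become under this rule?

hsurb

It's just the letters in reverse order.
On brush: reverse → hsurb.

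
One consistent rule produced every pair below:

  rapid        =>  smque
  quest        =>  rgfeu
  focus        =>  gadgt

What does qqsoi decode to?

Shifts by position in rapid: pos 0: r→s (+1), pos 1: a→m (+12), pos 2: p→q (+1), pos 3: i→u (+12) — repeating every 2. It's a Vigenère-style cipher with numeric key [1,12]: position i shifts by key[i mod 2].
Decoding qqsoi: q−1=p, q−12=e, s−1=r, o−12=c, i−1=h.

perch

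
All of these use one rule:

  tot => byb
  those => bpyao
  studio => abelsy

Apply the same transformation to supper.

aexxoz

Vowels shift forward by 10 and consonants shift forward by 8.
On supper: s(cons)+8=a, u(vowel)+10=e, p(cons)+8=x, p(cons)+8=x, e(vowel)+10=o, r(cons)+8=z.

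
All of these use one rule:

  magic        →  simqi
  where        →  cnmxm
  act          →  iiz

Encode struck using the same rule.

The rule splits by letter class: vowels +8, consonants +6.
Applying it to struck: s(cons)+6=y, t(cons)+6=z, r(cons)+6=x, u(vowel)+8=c, c(cons)+6=i, k(cons)+6=q.

yzxciq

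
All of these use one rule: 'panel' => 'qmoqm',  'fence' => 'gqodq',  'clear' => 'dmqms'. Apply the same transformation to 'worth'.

xasui

The rule splits by letter class: vowels +12, consonants +1.
For worth: w(cons)+1=x, o(vowel)+12=a, r(cons)+1=s, t(cons)+1=u, h(cons)+1=i.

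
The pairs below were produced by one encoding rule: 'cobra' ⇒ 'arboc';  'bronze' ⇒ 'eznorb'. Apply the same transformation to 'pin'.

The output letters match the input read backwards: cobra reversed is arboc. The word is simply reversed.
On pin: reverse → nip.

nip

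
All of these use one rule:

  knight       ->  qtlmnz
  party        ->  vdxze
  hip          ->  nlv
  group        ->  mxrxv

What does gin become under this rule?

mlt

The shift depends on letter class: consonant k→q is +6, but vowel i→l is +3. Two shifts are in play — +3 for a/e/i/o/u, +6 for every other letter.
On gin: g(cons)+6=m, i(vowel)+3=l, n(cons)+6=t.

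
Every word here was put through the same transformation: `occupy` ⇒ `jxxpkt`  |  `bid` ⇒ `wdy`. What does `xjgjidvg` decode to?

colonial

Compare letters: o→j is +21, c→x is +21, c→x is +21 — a constant shift. Each letter is shifted forward by 21 in the alphabet (a Caesar shift of +21).
Decoding xjgjidvg: x−21=c, j−21=o, g−21=l, j−21=o, i−21=n, d−21=i, v−21=a, g−21=l.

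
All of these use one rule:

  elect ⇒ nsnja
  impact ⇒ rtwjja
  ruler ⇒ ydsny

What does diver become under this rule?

krcny

The shift depends on letter class: consonant l→s is +7, but vowel e→n is +9. Two shifts are in play — +9 for a/e/i/o/u, +7 for every other letter.
On diver: d(cons)+7=k, i(vowel)+9=r, v(cons)+7=c, e(vowel)+9=n, r(cons)+7=y.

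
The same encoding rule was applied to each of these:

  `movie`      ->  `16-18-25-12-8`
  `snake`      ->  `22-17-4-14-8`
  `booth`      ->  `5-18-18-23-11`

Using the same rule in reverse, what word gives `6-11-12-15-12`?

chili

m is letter #13 and maps to 16: an offset of 3. Letters become their 1-based position plus 3 (so a→4, b→5, …).
Decoding 6-11-12-15-12: 6→(6−3)÷1=3=c, 11→(11−3)÷1=8=h, 12→(12−3)÷1=9=i, 15→(15−3)÷1=12=l, 12→(12−3)÷1=9=i.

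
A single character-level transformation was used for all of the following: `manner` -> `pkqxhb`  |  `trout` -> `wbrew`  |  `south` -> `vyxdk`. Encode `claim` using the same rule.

It's a Vigenère-style cipher with numeric key [3,10]: position i shifts by key[i mod 2].
Applying it to claim: c+3=f, l+10=v, a+3=d, i+10=s, m+3=p.

fvdsp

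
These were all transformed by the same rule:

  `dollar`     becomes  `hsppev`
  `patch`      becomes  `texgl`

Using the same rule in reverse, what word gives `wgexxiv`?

scatter

Compare letters: d→h is +4, o→s is +4, l→p is +4 — a constant shift. It's a constant shift of +4 (ROT4).
Reversing it on wgexxiv: w−4=s, g−4=c, e−4=a, x−4=t, x−4=t, i−4=e, v−4=r.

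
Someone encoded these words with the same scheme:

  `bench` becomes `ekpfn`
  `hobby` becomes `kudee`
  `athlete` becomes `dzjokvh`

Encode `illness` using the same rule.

lrnqkuv

It's a Vigenère-style cipher with numeric key [3,6,2]: position i shifts by key[i mod 3].
For illness: i+3=l, l+6=r, l+2=n, n+3=q, e+6=k, s+2=u, s+3=v.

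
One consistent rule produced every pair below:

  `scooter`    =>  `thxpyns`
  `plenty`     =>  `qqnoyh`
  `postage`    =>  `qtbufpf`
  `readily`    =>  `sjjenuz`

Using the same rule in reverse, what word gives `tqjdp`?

slack

Shifts by position in scooter: pos 0: s→t (+1), pos 1: c→h (+5), pos 2: o→x (+9), pos 3: o→p (+1), pos 4: t→y (+5), pos 5: e→n (+9) — repeating every 3. The shifts repeat in a cycle of length 3: positions 0,1,… shift by +1, +5, +9, then the pattern repeats.
Reversing it on tqjdp: t−1=s, q−5=l, j−9=a, d−1=c, p−5=k.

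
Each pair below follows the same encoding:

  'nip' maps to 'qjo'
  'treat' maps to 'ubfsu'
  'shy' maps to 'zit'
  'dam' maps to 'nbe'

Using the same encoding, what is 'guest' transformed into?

utfvh

The output letters match the input read backwards, each shifted +1: nip reversed is pin. Two steps: reverse the string, then apply a Caesar shift of +1.
On guest: reverse → tseug; then shift: t+1=u, s+1=t, e+1=f, u+1=v, g+1=h.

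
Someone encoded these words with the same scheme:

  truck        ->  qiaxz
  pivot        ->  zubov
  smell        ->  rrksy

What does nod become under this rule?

The output letters match the input read backwards, each shifted +6: truck reversed is kcurt. Read the word backwards and shift each letter +6.
Applying it to nod: reverse → don; then shift: d+6=j, o+6=u, n+6=t.

jut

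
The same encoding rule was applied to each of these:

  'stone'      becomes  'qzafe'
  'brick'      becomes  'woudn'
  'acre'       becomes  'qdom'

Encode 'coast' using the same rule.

The word is reversed, then every letter is shifted forward by 12.
For coast: reverse → tsaoc; then shift: t+12=f, s+12=e, a+12=m, o+12=a, c+12=o.

femao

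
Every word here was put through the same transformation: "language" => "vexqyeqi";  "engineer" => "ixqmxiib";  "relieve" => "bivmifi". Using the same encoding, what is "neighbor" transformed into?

ximqrlsb

Vowels shift forward by 4 and consonants shift forward by 10.
For neighbor: n(cons)+10=x, e(vowel)+4=i, i(vowel)+4=m, g(cons)+10=q, h(cons)+10=r, b(cons)+10=l, o(vowel)+4=s, r(cons)+10=b.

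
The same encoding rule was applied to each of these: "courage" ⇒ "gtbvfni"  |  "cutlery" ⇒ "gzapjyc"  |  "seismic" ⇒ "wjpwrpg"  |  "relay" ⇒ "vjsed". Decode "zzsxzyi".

vulture

Shifts by position in courage: pos 0: c→g (+4), pos 1: o→t (+5), pos 2: u→b (+7), pos 3: r→v (+4), pos 4: a→f (+5), pos 5: g→n (+7) — repeating every 3. The shifts repeat in a cycle of length 3: positions 0,1,… shift by +4, +5, +7, then the pattern repeats.
Undoing it on zzsxzyi: z−4=v, z−5=u, s−7=l, x−4=t, z−5=u, y−7=r, i−4=e.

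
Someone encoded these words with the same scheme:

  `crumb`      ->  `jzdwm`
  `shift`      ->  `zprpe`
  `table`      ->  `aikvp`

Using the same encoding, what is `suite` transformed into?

Letter i (0-indexed) is shifted by i+7, so successive shifts are 7, 8, 9, ….
On suite: s+7=z, u+8=c, i+9=r, t+10=d, e+11=p.

zcrdp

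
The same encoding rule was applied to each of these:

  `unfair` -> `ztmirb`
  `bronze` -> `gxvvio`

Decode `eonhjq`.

In unfair: u→z is +5, n→t is +6, f→m is +7, a→i is +8 — the shift increases by 1 each position. The shift increases by 1 at each position, starting from +5: 5, 6, 7, ….
Reversing it on eonhjq: e−5=z, o−6=i, n−7=g, h−8=z, j−9=a, q−10=g.

zigzag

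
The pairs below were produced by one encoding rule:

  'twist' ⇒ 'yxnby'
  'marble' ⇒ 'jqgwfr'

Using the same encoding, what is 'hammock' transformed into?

phtrrfm

The output letters match the input read backwards, each shifted +5: twist reversed is tsiwt. The word is reversed, then every letter is shifted forward by 5.
On hammock: reverse → kcommah; then shift: k+5=p, c+5=h, o+5=t, m+5=r, m+5=r, a+5=f, h+5=m.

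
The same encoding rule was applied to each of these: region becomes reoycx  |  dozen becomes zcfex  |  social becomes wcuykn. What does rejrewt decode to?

r(17)→r(17) and e(4)→e(4) fit y≡5x+10 (mod 26); the inverse of 5 mod 26 is 21. Treating letters as 0–25, the rule is x ↦ 5x + 10 (mod 26).
Decoding rejrewt: r(17)→21·(17−10)≡17=r; e(4)→21·(4−10)≡4=e; j(9)→21·(9−10)≡5=f; r(17)→21·(17−10)≡17=r; e(4)→21·(4−10)≡4=e; w(22)→21·(22−10)≡18=s; t(19)→21·(19−10)≡7=h (all mod 26).

refresh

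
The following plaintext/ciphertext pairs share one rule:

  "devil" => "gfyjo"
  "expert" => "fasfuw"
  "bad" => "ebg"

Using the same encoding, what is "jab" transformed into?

The shift depends on letter class: consonant d→g is +3, but vowel e→f is +1. The rule splits by letter class: vowels +1, consonants +3.
Applying it to jab: j(cons)+3=m, a(vowel)+1=b, b(cons)+3=e.

mbe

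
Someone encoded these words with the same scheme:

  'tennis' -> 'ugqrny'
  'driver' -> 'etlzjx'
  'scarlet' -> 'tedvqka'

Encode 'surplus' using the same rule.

twutqaz

In tennis: t→u is +1, e→g is +2, n→q is +3, n→r is +4 — the shift increases by 1 each position. Each letter shifts forward by (position + 1), i.e. 1, 2, 3, … — the shift grows by one for each successive letter.
Applying it to surplus: s+1=t, u+2=w, r+3=u, p+4=t, l+5=q, u+6=a, s+7=z.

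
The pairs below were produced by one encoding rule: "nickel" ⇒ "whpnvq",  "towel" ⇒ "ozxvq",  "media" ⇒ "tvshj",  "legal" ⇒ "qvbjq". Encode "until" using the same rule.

rwohq

This is an affine cipher: with a=0,…,z=25, each position x becomes (3x+9) mod 26.
On until: u(20)→3·20+9≡17=r; n(13)→3·13+9≡22=w; t(19)→3·19+9≡14=o; i(8)→3·8+9≡7=h; l(11)→3·11+9≡16=q (all mod 26).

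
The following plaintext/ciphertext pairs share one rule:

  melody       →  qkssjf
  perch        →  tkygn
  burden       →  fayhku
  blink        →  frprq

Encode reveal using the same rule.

Shifts by position in melody: pos 0: m→q (+4), pos 1: e→k (+6), pos 2: l→s (+7), pos 3: o→s (+4), pos 4: d→j (+6), pos 5: y→f (+7) — repeating every 3. A repeating key of period 3 is used — shifts +4, +6, +7 over and over.
Applying it to reveal: r+4=v, e+6=k, v+7=c, e+4=i, a+6=g, l+7=s.

vkcigs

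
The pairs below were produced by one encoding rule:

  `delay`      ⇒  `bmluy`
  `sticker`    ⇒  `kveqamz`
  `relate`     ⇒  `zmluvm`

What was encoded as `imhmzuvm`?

d(3)→b(1) and e(4)→m(12) fit y≡11x+20 (mod 26); the inverse of 11 mod 26 is 19. This is an affine cipher: with a=0,…,z=25, each position x becomes (11x+20) mod 26.
Undoing it on imhmzuvm: i(8)→19·(8−20)≡6=g; m(12)→19·(12−20)≡4=e; h(7)→19·(7−20)≡13=n; m(12)→19·(12−20)≡4=e; z(25)→19·(25−20)≡17=r; u(20)→19·(20−20)≡0=a; v(21)→19·(21−20)≡19=t; m(12)→19·(12−20)≡4=e (all mod 26).

generate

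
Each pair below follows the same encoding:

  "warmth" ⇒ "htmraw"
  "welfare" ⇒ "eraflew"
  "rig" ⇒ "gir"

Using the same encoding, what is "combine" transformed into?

The output letters match the input read backwards: warmth reversed is htmraw. The word is simply reversed.
On combine: reverse → enibmoc.

enibmoc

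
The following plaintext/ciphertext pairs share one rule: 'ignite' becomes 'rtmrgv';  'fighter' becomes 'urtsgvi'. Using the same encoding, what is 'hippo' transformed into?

srkkl

Each pair mirrors across the alphabet (i↔r, g↔t, n↔m): positions sum to 25. Each letter is replaced by its mirror in the alphabet: a↔z, b↔y, c↔x, and so on (the Atbash cipher).
On hippo: h↔s, i↔r, p↔k, p↔k, o↔l.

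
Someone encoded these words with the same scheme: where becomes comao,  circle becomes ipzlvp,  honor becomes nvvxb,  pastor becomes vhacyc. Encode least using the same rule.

The shift increases by 1 at each position, starting from +6: 6, 7, 8, ….
On least: l+6=r, e+7=l, a+8=i, s+9=b, t+10=d.

rlibd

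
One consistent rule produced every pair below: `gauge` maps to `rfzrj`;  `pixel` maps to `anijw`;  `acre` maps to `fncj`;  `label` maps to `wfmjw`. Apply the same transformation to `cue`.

nzj

The shift depends on letter class: consonant g→r is +11, but vowel a→f is +5. Two shifts are in play — +5 for a/e/i/o/u, +11 for every other letter.
Applying it to cue: c(cons)+11=n, u(vowel)+5=z, e(vowel)+5=j.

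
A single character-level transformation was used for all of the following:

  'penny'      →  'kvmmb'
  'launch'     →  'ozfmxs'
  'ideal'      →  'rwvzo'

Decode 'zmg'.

Each pair mirrors across the alphabet (p↔k, e↔v, n↔m): positions sum to 25. Each letter is replaced by its mirror in the alphabet: a↔z, b↔y, c↔x, and so on (the Atbash cipher).
Undoing it on zmg: z↔a, m↔n, g↔t.

ant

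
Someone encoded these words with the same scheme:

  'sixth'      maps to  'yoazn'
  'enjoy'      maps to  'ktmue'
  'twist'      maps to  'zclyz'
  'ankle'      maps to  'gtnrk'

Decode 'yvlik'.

Shifts by position in sixth: pos 0: s→y (+6), pos 1: i→o (+6), pos 2: x→a (+3), pos 3: t→z (+6), pos 4: h→n (+6) — repeating every 3. It's a Vigenère-style cipher with numeric key [6,6,3]: position i shifts by key[i mod 3].
Undoing it on yvlik: y−6=s, v−6=p, l−3=i, i−6=c, k−6=e.

spice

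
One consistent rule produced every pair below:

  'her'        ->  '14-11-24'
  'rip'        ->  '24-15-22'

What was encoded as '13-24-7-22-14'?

graph

h is letter #8 and maps to 14: an offset of 6. Letters become their 1-based position plus 6 (so a→7, b→8, …).
Decoding 13-24-7-22-14: 13→(13−6)÷1=7=g, 24→(24−6)÷1=18=r, 7→(7−6)÷1=1=a, 22→(22−6)÷1=16=p, 14→(14−6)÷1=8=h.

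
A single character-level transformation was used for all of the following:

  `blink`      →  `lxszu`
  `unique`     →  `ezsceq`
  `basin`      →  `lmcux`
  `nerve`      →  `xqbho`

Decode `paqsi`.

foggy

Shifts by position in blink: pos 0: b→l (+10), pos 1: l→x (+12), pos 2: i→s (+10), pos 3: n→z (+12) — repeating every 2. It's a Vigenère-style cipher with numeric key [10,12]: position i shifts by key[i mod 2].
Reversing it on paqsi: p−10=f, a−12=o, q−10=g, s−12=g, i−10=y.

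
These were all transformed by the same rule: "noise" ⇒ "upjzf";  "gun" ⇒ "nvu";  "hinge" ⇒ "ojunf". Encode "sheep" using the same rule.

zoffw

The shift depends on letter class: consonant n→u is +7, but vowel o→p is +1. Vowels shift forward by 1 and consonants shift forward by 7.
On sheep: s(cons)+7=z, h(cons)+7=o, e(vowel)+1=f, e(vowel)+1=f, p(cons)+7=w.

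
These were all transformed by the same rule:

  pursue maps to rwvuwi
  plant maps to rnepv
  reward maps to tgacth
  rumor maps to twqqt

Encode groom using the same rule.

Shifts by position in pursue: pos 0: p→r (+2), pos 1: u→w (+2), pos 2: r→v (+4), pos 3: s→u (+2), pos 4: u→w (+2), pos 5: e→i (+4) — repeating every 3. A repeating key of period 3 is used — shifts +2, +2, +4 over and over.
Applying it to groom: g+2=i, r+2=t, o+4=s, o+2=q, m+2=o.

itsqo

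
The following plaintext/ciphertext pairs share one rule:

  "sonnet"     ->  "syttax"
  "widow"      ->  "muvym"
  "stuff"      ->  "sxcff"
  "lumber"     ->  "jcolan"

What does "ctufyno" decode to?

uniform

s(18)→s(18) and o(14)→y(24) fit y≡5x+6 (mod 26); the inverse of 5 mod 26 is 21. Each letter's alphabet position (a=0..z=25) is mapped through 5·x+6 mod 26 — an affine cipher.
Undoing it on ctufyno: c(2)→21·(2−6)≡20=u; t(19)→21·(19−6)≡13=n; u(20)→21·(20−6)≡8=i; f(5)→21·(5−6)≡5=f; y(24)→21·(24−6)≡14=o; n(13)→21·(13−6)≡17=r; o(14)→21·(14−6)≡12=m (all mod 26).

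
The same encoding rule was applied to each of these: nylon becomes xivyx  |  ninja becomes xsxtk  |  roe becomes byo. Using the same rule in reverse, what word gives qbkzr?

graph

Compare letters: n→x is +10, y→i is +10, l→v is +10 — a constant shift. Every letter moves 10 places later in the alphabet, wrapping around z→a.
Reversing it on qbkzr: q−10=g, b−10=r, k−10=a, z−10=p, r−10=h.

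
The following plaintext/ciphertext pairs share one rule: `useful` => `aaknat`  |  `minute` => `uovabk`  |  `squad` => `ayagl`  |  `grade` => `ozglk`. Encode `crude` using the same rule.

The shift depends on letter class: consonant s→a is +8, but vowel u→a is +6. Vowels shift forward by 6 and consonants shift forward by 8.
For crude: c(cons)+8=k, r(cons)+8=z, u(vowel)+6=a, d(cons)+8=l, e(vowel)+6=k.

kzalk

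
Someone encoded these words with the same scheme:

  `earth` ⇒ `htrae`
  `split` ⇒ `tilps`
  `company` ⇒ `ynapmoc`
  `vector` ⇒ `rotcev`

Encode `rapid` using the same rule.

The output letters match the input read backwards: earth reversed is htrae. It's just the letters in reverse order.
On rapid: reverse → dipar.

dipar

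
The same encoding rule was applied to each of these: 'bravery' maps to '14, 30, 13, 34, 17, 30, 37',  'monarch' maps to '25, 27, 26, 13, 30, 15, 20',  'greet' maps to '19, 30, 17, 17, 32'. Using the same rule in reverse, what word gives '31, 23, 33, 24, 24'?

skull

Each letter is replaced by its alphabet position (a=1..z=26) + 12.
Undoing it on 31, 23, 33, 24, 24: 31→(31−12)÷1=19=s, 23→(23−12)÷1=11=k, 33→(33−12)÷1=21=u, 24→(24−12)÷1=12=l, 24→(24−12)÷1=12=l.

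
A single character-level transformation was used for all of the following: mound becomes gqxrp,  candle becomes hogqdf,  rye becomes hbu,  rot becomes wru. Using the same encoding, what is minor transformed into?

urqlp

The output letters match the input read backwards, each shifted +3: mound reversed is dnuom. Two steps: reverse the string, then apply a Caesar shift of +3.
Applying it to minor: reverse → ronim; then shift: r+3=u, o+3=r, n+3=q, i+3=l, m+3=p.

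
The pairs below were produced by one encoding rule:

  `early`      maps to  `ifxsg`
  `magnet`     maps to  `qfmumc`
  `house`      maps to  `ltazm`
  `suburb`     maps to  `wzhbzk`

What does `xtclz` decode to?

tower

In early: e→i is +4, a→f is +5, r→x is +6, l→s is +7 — the shift increases by 1 each position. Letter i (0-indexed) is shifted by i+4, so successive shifts are 4, 5, 6, ….
Reversing it on xtclz: x−4=t, t−5=o, c−6=w, l−7=e, z−8=r.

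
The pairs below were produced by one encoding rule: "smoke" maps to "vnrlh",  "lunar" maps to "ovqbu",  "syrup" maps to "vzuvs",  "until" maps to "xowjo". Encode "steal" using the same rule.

A repeating key of period 2 is used — shifts +3, +1 over and over.
Applying it to steal: s+3=v, t+1=u, e+3=h, a+1=b, l+3=o.

vuhbo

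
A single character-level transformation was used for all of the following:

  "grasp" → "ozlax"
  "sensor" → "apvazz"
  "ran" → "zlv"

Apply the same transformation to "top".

bzx

The shift depends on letter class: consonant g→o is +8, but vowel a→l is +11. The rule splits by letter class: vowels +11, consonants +8.
For top: t(cons)+8=b, o(vowel)+11=z, p(cons)+8=x.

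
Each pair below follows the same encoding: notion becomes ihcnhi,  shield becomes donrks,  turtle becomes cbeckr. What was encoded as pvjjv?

gamma

n(13)→i(8) and o(14)→h(7) fit y≡25x+21 (mod 26); the inverse of 25 mod 26 is 25. Each letter's alphabet position (a=0..z=25) is mapped through 25·x+21 mod 26 — an affine cipher.
Undoing it on pvjjv: p(15)→25·(15−21)≡6=g; v(21)→25·(21−21)≡0=a; j(9)→25·(9−21)≡12=m; j(9)→25·(9−21)≡12=m; v(21)→25·(21−21)≡0=a (all mod 26).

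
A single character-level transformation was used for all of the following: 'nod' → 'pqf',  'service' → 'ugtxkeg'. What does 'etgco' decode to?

cream

Compare letters: n→p is +2, o→q is +2, d→f is +2 — a constant shift. Each letter is shifted forward by 2 in the alphabet (a Caesar shift of +2).
Reversing it on etgco: e−2=c, t−2=r, g−2=e, c−2=a, o−2=m.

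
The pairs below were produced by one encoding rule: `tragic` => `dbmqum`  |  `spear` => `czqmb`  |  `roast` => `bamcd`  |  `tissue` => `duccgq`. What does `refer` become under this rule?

Vowels shift forward by 12 and consonants shift forward by 10.
On refer: r(cons)+10=b, e(vowel)+12=q, f(cons)+10=p, e(vowel)+12=q, r(cons)+10=b.

bqpqb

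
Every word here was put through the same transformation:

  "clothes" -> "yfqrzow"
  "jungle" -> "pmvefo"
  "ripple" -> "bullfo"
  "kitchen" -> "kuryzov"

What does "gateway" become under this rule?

eirocis

Each letter's alphabet position (a=0..z=25) is mapped through 21·x+8 mod 26 — an affine cipher.
For gateway: g(6)→21·6+8≡4=e; a(0)→21·0+8≡8=i; t(19)→21·19+8≡17=r; e(4)→21·4+8≡14=o; w(22)→21·22+8≡2=c; a(0)→21·0+8≡8=i; y(24)→21·24+8≡18=s (all mod 26).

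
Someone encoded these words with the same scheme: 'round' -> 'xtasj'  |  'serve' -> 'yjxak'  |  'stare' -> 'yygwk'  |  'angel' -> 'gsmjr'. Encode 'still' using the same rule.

Shifts by position in round: pos 0: r→x (+6), pos 1: o→t (+5), pos 2: u→a (+6), pos 3: n→s (+5) — repeating every 2. The shifts repeat in a cycle of length 2: positions 0,1,… shift by +6, +5, then the pattern repeats.
Applying it to still: s+6=y, t+5=y, i+6=o, l+5=q, l+6=r.

yyoqr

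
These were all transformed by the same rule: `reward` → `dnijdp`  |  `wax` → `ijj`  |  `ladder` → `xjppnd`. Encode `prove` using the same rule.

bdxhn

The shift depends on letter class: consonant r→d is +12, but vowel e→n is +9. The rule splits by letter class: vowels +9, consonants +12.
For prove: p(cons)+12=b, r(cons)+12=d, o(vowel)+9=x, v(cons)+12=h, e(vowel)+9=n.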